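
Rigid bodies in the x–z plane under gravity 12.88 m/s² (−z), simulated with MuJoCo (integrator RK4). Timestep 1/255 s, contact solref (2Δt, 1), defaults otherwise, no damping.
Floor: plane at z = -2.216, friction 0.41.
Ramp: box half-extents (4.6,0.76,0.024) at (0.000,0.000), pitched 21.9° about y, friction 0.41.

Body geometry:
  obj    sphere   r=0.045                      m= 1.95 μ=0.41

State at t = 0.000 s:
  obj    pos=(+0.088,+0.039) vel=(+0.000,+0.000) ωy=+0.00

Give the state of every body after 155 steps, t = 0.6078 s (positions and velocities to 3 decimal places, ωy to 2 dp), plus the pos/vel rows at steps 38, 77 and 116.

State at t = 0.6078 s:
  obj    pos=(+0.676,-0.197) vel=(+1.935,-0.778) ωy=+46.34

Key-timestep trajectory:
   step    t(s)  obj.x    obj.z    obj.vx   obj.vz 
     38  0.1490   +0.123  +0.025  +0.475  -0.191
     77  0.3020   +0.233  -0.019  +0.962  -0.387
    116  0.4549   +0.417  -0.093  +1.448  -0.582


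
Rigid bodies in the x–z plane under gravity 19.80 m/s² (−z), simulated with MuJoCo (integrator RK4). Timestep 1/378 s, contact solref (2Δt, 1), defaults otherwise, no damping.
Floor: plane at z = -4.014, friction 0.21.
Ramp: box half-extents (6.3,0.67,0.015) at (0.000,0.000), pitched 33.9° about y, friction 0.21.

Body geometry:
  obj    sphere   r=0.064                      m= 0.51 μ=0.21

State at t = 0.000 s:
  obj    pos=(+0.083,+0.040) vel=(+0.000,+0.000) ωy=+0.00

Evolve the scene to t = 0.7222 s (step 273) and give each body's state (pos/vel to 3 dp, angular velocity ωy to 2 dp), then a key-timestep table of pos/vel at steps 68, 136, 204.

State at t = 0.7222 s:
  obj    pos=(+1.791,-1.108) vel=(+4.729,-3.178) ωy=+88.99

Key-timestep trajectory:
   step    t(s)  obj.x    obj.z    obj.vx   obj.vz 
     68  0.1799   +0.189  -0.032  +1.178  -0.792
    136  0.3598   +0.507  -0.245  +2.356  -1.583
    204  0.5397   +1.037  -0.601  +3.534  -2.375


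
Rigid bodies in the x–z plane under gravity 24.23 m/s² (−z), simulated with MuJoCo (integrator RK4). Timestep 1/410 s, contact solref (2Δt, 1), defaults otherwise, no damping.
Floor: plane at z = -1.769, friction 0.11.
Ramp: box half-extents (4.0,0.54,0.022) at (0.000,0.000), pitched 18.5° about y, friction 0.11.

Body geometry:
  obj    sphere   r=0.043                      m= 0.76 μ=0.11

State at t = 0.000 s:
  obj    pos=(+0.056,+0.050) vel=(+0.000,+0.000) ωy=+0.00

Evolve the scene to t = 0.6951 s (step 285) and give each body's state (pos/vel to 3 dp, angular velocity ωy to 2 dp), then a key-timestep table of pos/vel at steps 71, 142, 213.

State at t = 0.6951 s:
  obj    pos=(+1.314,-0.371) vel=(+3.620,-1.211) ωy=+88.76

Key-timestep trajectory:
   step    t(s)  obj.x    obj.z    obj.vx   obj.vz 
     71  0.1732   +0.134  +0.024  +0.902  -0.302
    142  0.3463   +0.368  -0.055  +1.804  -0.604
    213  0.5195   +0.759  -0.185  +2.706  -0.905


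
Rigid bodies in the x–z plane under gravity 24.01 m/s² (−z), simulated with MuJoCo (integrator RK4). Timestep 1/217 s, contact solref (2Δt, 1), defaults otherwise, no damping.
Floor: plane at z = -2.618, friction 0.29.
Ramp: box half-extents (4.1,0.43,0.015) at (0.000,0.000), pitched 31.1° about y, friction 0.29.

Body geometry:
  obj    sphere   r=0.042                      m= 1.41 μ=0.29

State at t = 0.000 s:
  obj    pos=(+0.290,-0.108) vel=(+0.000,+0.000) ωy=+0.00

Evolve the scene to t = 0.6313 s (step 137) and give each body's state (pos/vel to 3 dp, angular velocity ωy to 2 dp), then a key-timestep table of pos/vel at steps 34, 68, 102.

State at t = 0.6313 s:
  obj    pos=(+1.802,-1.020) vel=(+4.789,-2.889) ωy=+133.11

Key-timestep trajectory:
   step    t(s)  obj.x    obj.z    obj.vx   obj.vz 
     34  0.1567   +0.383  -0.165  +1.189  -0.717
     68  0.3134   +0.662  -0.333  +2.377  -1.434
    102  0.4700   +1.128  -0.614  +3.566  -2.151


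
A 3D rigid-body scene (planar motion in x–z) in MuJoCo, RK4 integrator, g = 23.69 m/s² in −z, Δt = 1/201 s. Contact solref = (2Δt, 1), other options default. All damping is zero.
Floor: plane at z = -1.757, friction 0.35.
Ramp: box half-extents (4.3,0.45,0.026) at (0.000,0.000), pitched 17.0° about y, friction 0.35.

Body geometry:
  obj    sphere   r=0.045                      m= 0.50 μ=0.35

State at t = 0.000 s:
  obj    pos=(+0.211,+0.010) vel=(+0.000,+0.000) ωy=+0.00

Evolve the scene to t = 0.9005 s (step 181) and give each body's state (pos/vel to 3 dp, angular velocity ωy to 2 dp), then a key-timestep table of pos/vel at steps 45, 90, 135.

State at t = 0.9005 s:
  obj    pos=(+2.129,-0.577) vel=(+4.260,-1.302) ωy=+98.99

Key-timestep trajectory:
   step    t(s)  obj.x    obj.z    obj.vx   obj.vz 
     45  0.2239   +0.330  -0.027  +1.059  -0.324
     90  0.4478   +0.685  -0.135  +2.118  -0.648
    135  0.6716   +1.278  -0.317  +3.178  -0.971


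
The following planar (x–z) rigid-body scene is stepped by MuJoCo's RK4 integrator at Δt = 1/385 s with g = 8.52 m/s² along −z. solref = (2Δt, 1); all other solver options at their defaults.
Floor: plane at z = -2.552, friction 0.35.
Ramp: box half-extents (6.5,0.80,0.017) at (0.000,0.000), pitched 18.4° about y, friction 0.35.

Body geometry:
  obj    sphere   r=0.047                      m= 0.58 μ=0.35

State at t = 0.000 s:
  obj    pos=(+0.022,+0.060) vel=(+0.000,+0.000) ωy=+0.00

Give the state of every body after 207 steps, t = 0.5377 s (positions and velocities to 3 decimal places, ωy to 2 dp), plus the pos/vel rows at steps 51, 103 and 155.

State at t = 0.5377 s:
  obj    pos=(+0.286,-0.028) vel=(+0.980,-0.326) ωy=+21.97

Key-timestep trajectory:
   step    t(s)  obj.x    obj.z    obj.vx   obj.vz 
     51  0.1325   +0.038  +0.055  +0.242  -0.080
    103  0.2675   +0.087  +0.038  +0.488  -0.162
    155  0.4026   +0.170  +0.011  +0.734  -0.244


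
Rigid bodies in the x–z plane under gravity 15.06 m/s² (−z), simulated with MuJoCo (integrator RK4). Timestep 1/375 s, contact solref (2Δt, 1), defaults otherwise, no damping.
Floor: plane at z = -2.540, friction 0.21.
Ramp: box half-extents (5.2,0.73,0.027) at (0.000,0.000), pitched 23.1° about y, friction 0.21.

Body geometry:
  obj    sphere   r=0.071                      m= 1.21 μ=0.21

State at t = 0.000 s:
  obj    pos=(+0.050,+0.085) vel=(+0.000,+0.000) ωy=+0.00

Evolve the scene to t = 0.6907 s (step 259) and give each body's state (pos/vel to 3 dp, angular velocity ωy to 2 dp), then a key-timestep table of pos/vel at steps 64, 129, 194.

State at t = 0.6907 s:
  obj    pos=(+0.976,-0.310) vel=(+2.681,-1.144) ωy=+41.05

Key-timestep trajectory:
   step    t(s)  obj.x    obj.z    obj.vx   obj.vz 
     64  0.1707   +0.107  +0.061  +0.663  -0.283
    129  0.3440   +0.280  -0.013  +1.336  -0.570
    194  0.5173   +0.570  -0.136  +2.008  -0.857


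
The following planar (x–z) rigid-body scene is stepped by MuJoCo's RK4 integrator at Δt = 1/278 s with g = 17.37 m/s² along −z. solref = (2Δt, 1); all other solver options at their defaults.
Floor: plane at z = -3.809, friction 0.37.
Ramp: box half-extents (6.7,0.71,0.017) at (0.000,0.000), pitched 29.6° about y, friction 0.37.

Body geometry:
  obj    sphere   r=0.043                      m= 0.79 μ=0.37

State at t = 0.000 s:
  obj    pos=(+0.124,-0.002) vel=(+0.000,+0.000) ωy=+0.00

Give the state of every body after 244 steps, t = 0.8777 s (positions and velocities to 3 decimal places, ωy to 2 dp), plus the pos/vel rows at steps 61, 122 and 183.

State at t = 0.8777 s:
  obj    pos=(+2.177,-1.168) vel=(+4.677,-2.657) ωy=+125.07

Key-timestep trajectory:
   step    t(s)  obj.x    obj.z    obj.vx   obj.vz 
     61  0.2194   +0.253  -0.074  +1.169  -0.664
    122  0.4388   +0.637  -0.293  +2.338  -1.328
    183  0.6583   +1.279  -0.657  +3.508  -1.993


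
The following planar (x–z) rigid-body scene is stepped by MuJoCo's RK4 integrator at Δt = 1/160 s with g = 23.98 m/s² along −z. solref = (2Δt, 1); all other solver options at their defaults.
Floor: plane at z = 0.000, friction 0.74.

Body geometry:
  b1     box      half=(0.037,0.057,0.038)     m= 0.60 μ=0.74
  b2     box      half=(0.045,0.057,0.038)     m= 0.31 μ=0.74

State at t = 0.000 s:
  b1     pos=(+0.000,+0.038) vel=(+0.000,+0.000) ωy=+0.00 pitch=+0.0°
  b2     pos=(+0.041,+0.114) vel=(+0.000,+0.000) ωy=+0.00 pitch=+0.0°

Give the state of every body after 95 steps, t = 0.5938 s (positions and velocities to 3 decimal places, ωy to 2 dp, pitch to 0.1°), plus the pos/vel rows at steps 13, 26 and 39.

State at t = 0.5938 s:
  b1     pos=(+0.000,+0.038) vel=(+0.000,+0.000) ωy=+0.00 pitch=+0.0°
  b2     pos=(+0.086,+0.045) vel=(+0.000,+0.000) ωy=+0.00 pitch=+90.0°

Key-timestep trajectory:
   step    t(s)  b1.x    b1.z    b1.vx   b1.vz   b2.x    b2.z    b2.vx   b2.vz 
     13  0.0813   +0.000  +0.038  +0.000  +0.001   +0.046  +0.113  +0.156  -0.036
     26  0.1625   +0.000  +0.038  +0.000  +0.000   +0.071  +0.094  +0.418  -0.686
     39  0.2438   +0.000  +0.038  +0.000  +0.000   +0.087  +0.042  -0.083  +0.172


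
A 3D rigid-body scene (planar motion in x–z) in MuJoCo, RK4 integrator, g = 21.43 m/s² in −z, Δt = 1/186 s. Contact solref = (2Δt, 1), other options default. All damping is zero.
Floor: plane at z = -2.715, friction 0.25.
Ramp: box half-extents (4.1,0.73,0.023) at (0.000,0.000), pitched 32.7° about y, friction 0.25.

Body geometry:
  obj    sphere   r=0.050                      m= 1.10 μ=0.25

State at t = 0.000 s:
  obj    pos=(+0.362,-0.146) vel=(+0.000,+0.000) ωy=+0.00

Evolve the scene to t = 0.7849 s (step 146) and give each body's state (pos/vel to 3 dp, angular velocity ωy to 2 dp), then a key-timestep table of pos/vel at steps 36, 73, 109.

State at t = 0.7849 s:
  obj    pos=(+2.506,-1.522) vel=(+5.463,-3.507) ωy=+129.78

Key-timestep trajectory:
   step    t(s)  obj.x    obj.z    obj.vx   obj.vz 
     36  0.1935   +0.493  -0.230  +1.348  -0.865
     73  0.3925   +0.898  -0.490  +2.732  -1.754
    109  0.5860   +1.557  -0.913  +4.079  -2.618


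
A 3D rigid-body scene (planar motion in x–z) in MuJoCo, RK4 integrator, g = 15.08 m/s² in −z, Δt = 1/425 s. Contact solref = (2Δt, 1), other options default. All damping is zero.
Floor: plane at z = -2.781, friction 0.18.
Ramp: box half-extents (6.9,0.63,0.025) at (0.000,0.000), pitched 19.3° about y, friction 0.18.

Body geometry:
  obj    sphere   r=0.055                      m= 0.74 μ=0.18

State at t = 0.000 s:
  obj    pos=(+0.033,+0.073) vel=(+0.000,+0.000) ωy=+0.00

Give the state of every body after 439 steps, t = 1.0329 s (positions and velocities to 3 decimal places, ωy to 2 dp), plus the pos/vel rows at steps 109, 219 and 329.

State at t = 1.0329 s:
  obj    pos=(+1.826,-0.555) vel=(+3.471,-1.215) ωy=+66.86

Key-timestep trajectory:
   step    t(s)  obj.x    obj.z    obj.vx   obj.vz 
    109  0.2565   +0.144  +0.034  +0.862  -0.302
    219  0.5153   +0.479  -0.083  +1.732  -0.606
    329  0.7741   +1.040  -0.279  +2.601  -0.911


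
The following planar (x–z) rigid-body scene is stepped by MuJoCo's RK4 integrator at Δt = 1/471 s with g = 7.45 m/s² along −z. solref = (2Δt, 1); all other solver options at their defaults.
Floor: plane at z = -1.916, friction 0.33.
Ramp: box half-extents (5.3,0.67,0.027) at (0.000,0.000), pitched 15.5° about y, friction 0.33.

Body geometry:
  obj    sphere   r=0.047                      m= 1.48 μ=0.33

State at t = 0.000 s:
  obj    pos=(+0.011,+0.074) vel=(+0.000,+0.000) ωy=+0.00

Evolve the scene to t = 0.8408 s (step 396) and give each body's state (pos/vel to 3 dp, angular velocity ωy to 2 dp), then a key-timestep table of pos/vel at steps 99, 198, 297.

State at t = 0.8408 s:
  obj    pos=(+0.495,-0.061) vel=(+1.152,-0.320) ωy=+25.44

Key-timestep trajectory:
   step    t(s)  obj.x    obj.z    obj.vx   obj.vz 
     99  0.2102   +0.041  +0.065  +0.288  -0.080
    198  0.4204   +0.132  +0.040  +0.576  -0.160
    297  0.6306   +0.283  -0.002  +0.864  -0.240


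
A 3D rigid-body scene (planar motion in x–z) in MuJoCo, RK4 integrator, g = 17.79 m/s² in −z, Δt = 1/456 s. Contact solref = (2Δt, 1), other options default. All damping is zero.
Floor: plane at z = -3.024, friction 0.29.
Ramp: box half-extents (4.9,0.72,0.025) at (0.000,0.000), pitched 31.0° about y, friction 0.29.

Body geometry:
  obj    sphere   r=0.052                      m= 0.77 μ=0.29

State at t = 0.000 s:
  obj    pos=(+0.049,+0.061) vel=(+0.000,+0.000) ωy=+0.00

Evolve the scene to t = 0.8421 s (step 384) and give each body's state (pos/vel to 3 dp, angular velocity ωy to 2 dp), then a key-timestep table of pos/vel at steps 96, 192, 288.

State at t = 0.8421 s:
  obj    pos=(+2.038,-1.135) vel=(+4.724,-2.839) ωy=+105.97

Key-timestep trajectory:
   step    t(s)  obj.x    obj.z    obj.vx   obj.vz 
     96  0.2105   +0.173  -0.014  +1.181  -0.710
    192  0.4211   +0.546  -0.238  +2.362  -1.419
    288  0.6316   +1.168  -0.612  +3.543  -2.129


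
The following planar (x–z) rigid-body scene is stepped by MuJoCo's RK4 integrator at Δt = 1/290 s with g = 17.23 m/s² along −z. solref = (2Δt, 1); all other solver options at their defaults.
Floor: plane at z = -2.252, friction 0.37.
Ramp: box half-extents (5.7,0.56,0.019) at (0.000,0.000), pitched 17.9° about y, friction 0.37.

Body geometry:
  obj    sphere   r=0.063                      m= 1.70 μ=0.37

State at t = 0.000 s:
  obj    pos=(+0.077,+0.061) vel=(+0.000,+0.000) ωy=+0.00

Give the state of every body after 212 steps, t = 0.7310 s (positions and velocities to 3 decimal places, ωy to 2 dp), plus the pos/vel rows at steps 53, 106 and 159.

State at t = 0.7310 s:
  obj    pos=(+1.039,-0.249) vel=(+2.631,-0.850) ωy=+43.89

Key-timestep trajectory:
   step    t(s)  obj.x    obj.z    obj.vx   obj.vz 
     53  0.1828   +0.137  +0.042  +0.658  -0.213
    106  0.3655   +0.318  -0.016  +1.316  -0.425
    159  0.5483   +0.618  -0.114  +1.974  -0.637


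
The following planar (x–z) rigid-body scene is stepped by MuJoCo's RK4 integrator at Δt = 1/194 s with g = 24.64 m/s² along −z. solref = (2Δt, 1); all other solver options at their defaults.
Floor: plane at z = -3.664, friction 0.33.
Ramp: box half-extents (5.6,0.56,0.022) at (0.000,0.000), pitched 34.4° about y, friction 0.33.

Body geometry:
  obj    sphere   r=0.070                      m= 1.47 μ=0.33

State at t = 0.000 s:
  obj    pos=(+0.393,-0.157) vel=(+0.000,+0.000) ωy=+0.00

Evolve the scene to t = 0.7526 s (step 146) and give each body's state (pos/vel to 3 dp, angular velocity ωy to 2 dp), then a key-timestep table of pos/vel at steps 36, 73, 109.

State at t = 0.7526 s:
  obj    pos=(+2.717,-1.749) vel=(+6.175,-4.228) ωy=+106.87

Key-timestep trajectory:
   step    t(s)  obj.x    obj.z    obj.vx   obj.vz 
     36  0.1856   +0.534  -0.254  +1.523  -1.043
     73  0.3763   +0.974  -0.555  +3.088  -2.114
    109  0.5619   +1.688  -1.044  +4.610  -3.157


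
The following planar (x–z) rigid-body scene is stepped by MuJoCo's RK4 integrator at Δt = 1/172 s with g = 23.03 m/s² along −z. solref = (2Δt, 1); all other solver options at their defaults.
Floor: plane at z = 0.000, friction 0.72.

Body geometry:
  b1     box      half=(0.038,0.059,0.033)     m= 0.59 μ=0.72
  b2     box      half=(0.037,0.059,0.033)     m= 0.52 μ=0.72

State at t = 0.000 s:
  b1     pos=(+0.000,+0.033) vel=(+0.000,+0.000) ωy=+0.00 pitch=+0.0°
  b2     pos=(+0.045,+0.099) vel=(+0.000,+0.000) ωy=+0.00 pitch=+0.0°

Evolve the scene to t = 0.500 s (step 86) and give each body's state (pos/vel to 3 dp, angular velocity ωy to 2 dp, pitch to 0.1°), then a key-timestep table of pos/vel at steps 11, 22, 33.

State at t = 0.500 s:
  b1     pos=(+0.000,+0.033) vel=(+0.000,+0.000) ωy=+0.00 pitch=+0.0°
  b2     pos=(+0.084,+0.037) vel=(+0.000,+0.000) ωy=+0.00 pitch=+90.0°

Key-timestep trajectory:
   step    t(s)  b1.x    b1.z    b1.vx   b1.vz   b2.x    b2.z    b2.vx   b2.vz 
     11  0.0640   +0.000  +0.033  -0.001  +0.002   +0.051  +0.097  +0.209  -0.080
     22  0.1279   +0.000  +0.033  +0.000  +0.001   +0.072  +0.075  +0.383  -0.838
     33  0.1919   +0.000  +0.033  +0.000  +0.000   +0.084  +0.035  -0.043  +0.119


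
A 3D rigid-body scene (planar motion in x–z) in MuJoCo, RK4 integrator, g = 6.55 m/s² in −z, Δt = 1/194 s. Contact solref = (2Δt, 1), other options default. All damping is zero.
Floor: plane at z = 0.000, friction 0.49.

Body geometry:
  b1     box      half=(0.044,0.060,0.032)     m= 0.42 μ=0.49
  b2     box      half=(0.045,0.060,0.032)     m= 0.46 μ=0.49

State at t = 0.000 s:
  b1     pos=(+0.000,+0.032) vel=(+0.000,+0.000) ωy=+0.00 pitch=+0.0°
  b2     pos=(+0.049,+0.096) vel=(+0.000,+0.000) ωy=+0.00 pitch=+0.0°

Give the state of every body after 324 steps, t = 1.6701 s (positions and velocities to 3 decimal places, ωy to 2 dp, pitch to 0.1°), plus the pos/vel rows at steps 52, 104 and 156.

State at t = 1.6701 s:
  b1     pos=(+0.000,+0.032) vel=(+0.000,+0.000) ωy=+0.00 pitch=+0.0°
  b2     pos=(+0.092,+0.045) vel=(+0.000,+0.000) ωy=+0.00 pitch=+90.0°

Key-timestep trajectory:
   step    t(s)  b1.x    b1.z    b1.vx   b1.vz   b2.x    b2.z    b2.vx   b2.vz 
     52  0.2680   +0.000  +0.032  +0.000  +0.000   +0.074  +0.077  +0.199  -0.361
    104  0.5361   +0.000  +0.032  +0.000  +0.000   +0.116  +0.055  +0.025  +0.004
    156  0.8041   +0.000  +0.032  +0.000  +0.000   +0.094  +0.046  -0.240  -0.159


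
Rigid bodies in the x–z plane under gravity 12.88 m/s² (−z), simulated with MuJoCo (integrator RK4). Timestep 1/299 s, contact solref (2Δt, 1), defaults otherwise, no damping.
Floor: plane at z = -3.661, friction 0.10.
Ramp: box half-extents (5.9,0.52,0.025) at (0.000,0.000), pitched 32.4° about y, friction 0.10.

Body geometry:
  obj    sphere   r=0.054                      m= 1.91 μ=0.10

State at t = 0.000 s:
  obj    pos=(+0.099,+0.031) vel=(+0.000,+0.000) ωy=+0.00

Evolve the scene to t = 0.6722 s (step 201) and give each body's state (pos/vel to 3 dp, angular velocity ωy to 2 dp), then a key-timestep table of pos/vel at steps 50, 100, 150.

State at t = 0.6722 s:
  obj    pos=(+1.208,-0.673) vel=(+3.309,-2.076) ωy=+33.93

Key-timestep trajectory:
   step    t(s)  obj.x    obj.z    obj.vx   obj.vz 
     50  0.1672   +0.168  -0.013  +0.819  -0.525
    100  0.3344   +0.373  -0.143  +1.659  -1.008
    150  0.5017   +0.717  -0.361  +2.456  -1.576


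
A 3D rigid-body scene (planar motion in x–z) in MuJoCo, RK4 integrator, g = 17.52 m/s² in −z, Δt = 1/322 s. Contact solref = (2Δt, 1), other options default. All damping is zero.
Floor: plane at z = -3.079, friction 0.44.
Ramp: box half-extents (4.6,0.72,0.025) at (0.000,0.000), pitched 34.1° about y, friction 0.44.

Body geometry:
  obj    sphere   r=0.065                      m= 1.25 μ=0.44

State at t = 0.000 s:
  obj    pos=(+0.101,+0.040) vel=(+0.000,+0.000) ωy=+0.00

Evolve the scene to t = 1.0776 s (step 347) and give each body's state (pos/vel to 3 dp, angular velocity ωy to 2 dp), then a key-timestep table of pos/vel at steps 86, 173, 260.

State at t = 1.0776 s:
  obj    pos=(+3.475,-2.244) vel=(+6.261,-4.239) ωy=+116.31

Key-timestep trajectory:
   step    t(s)  obj.x    obj.z    obj.vx   obj.vz 
     86  0.2671   +0.308  -0.100  +1.552  -1.051
    173  0.5373   +0.940  -0.528  +3.121  -2.113
    260  0.8075   +1.995  -1.242  +4.691  -3.176


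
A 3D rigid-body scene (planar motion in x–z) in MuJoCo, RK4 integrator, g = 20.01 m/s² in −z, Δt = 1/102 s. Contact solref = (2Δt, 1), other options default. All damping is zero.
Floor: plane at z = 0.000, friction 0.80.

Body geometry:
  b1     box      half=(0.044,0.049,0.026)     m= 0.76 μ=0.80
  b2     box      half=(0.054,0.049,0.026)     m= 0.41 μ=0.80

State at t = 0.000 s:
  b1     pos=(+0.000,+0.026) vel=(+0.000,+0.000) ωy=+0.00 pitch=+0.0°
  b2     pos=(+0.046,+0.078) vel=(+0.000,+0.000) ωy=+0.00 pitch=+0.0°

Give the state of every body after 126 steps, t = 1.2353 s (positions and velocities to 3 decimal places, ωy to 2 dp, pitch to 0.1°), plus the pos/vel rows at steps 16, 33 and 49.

State at t = 1.2353 s:
  b1     pos=(+0.000,+0.026) vel=(+0.000,+0.000) ωy=+0.00 pitch=+0.0°
  b2     pos=(+0.179,+0.026) vel=(+0.000,+0.000) ωy=+0.00 pitch=+180.0°

Key-timestep trajectory:
   step    t(s)  b1.x    b1.z    b1.vx   b1.vz   b2.x    b2.z    b2.vx   b2.vz 
     16  0.1569   +0.000  +0.026  -0.001  +0.000   +0.057  +0.074  +0.197  -0.103
     33  0.3235   +0.000  +0.026  +0.000  +0.000   +0.116  +0.059  +0.274  +0.063
     49  0.4804   +0.000  +0.026  +0.000  +0.000   +0.180  +0.022  +0.160  -0.204


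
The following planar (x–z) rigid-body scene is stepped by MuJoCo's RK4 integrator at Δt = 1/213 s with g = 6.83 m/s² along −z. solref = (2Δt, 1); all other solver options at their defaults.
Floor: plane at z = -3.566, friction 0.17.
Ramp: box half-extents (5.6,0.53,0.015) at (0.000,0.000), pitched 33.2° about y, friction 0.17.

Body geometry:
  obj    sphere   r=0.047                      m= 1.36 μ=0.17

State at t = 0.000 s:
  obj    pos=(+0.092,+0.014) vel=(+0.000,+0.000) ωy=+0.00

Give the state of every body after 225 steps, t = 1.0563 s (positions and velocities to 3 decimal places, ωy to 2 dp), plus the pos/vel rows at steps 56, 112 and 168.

State at t = 1.0563 s:
  obj    pos=(+1.384,-0.832) vel=(+2.442,-1.613) ωy=+54.47

Key-timestep trajectory:
   step    t(s)  obj.x    obj.z    obj.vx   obj.vz 
     56  0.2629   +0.172  -0.038  +0.609  -0.398
    112  0.5258   +0.412  -0.196  +1.215  -0.805
    168  0.7887   +0.812  -0.458  +1.833  -1.183


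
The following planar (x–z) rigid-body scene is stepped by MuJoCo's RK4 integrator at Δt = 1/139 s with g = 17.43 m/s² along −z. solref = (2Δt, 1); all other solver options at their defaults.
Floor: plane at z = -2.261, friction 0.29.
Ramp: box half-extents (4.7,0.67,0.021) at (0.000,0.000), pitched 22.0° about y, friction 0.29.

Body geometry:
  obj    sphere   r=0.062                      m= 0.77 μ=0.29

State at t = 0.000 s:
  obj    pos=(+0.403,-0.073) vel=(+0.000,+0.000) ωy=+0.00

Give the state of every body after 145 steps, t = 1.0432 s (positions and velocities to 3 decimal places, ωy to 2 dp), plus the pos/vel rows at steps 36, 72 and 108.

State at t = 1.0432 s:
  obj    pos=(+2.756,-1.024) vel=(+4.511,-1.822) ωy=+78.45

Key-timestep trajectory:
   step    t(s)  obj.x    obj.z    obj.vx   obj.vz 
     36  0.2590   +0.548  -0.132  +1.120  -0.453
     72  0.5180   +0.983  -0.308  +2.240  -0.905
    108  0.7770   +1.708  -0.601  +3.360  -1.357


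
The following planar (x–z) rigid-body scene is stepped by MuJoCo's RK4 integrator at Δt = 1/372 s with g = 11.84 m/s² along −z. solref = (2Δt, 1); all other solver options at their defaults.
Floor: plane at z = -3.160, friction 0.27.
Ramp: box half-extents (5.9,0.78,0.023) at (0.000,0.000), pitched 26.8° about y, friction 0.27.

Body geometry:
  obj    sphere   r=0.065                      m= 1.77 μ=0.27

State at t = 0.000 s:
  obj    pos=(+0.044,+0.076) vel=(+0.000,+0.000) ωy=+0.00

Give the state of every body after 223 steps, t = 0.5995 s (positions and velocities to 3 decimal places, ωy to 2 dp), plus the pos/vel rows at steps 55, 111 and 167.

State at t = 0.5995 s:
  obj    pos=(+0.656,-0.233) vel=(+2.040,-1.031) ωy=+35.16

Key-timestep trajectory:
   step    t(s)  obj.x    obj.z    obj.vx   obj.vz 
     55  0.1478   +0.081  +0.057  +0.503  -0.254
    111  0.2984   +0.196  +0.000  +1.016  -0.513
    167  0.4489   +0.387  -0.097  +1.528  -0.772


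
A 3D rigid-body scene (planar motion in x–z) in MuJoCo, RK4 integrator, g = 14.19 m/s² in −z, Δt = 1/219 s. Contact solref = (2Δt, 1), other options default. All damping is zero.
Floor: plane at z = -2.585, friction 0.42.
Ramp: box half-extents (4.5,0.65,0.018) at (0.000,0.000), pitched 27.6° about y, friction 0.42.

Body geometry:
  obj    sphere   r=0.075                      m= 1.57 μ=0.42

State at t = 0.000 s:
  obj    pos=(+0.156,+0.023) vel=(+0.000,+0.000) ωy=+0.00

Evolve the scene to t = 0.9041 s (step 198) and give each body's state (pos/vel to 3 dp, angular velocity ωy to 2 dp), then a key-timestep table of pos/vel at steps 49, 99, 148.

State at t = 0.9041 s:
  obj    pos=(+1.857,-0.866) vel=(+3.762,-1.967) ωy=+56.60

Key-timestep trajectory:
   step    t(s)  obj.x    obj.z    obj.vx   obj.vz 
     49  0.2237   +0.260  -0.031  +0.931  -0.487
     99  0.4521   +0.581  -0.199  +1.881  -0.984
    148  0.6758   +1.107  -0.474  +2.812  -1.470


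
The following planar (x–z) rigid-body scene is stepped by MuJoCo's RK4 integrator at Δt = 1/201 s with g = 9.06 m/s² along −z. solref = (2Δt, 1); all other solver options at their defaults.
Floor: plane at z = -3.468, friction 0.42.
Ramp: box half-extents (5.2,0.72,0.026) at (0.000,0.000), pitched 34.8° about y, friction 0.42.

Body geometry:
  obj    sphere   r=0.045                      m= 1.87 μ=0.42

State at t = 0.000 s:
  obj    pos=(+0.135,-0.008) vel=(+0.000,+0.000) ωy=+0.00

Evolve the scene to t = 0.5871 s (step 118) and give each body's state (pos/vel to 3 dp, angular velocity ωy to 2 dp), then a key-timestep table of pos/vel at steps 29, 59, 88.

State at t = 0.5871 s:
  obj    pos=(+0.658,-0.371) vel=(+1.780,-1.237) ωy=+48.17

Key-timestep trajectory:
   step    t(s)  obj.x    obj.z    obj.vx   obj.vz 
     29  0.1443   +0.167  -0.030  +0.438  -0.304
     59  0.2935   +0.266  -0.098  +0.890  -0.619
     88  0.4378   +0.426  -0.210  +1.328  -0.923


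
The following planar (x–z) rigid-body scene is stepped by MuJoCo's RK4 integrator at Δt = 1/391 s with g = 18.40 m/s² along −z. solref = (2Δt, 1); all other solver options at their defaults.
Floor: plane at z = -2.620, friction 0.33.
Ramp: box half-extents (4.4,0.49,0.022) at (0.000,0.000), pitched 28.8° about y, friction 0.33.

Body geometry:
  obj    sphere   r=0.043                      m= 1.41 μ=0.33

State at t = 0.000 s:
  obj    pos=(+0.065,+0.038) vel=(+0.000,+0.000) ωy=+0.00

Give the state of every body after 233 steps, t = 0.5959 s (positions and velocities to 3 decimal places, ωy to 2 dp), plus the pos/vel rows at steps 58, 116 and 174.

State at t = 0.5959 s:
  obj    pos=(+1.050,-0.503) vel=(+3.306,-1.818) ωy=+87.73

Key-timestep trajectory:
   step    t(s)  obj.x    obj.z    obj.vx   obj.vz 
     58  0.1483   +0.126  +0.005  +0.823  -0.453
    116  0.2967   +0.309  -0.096  +1.646  -0.905
    174  0.4450   +0.615  -0.264  +2.469  -1.357


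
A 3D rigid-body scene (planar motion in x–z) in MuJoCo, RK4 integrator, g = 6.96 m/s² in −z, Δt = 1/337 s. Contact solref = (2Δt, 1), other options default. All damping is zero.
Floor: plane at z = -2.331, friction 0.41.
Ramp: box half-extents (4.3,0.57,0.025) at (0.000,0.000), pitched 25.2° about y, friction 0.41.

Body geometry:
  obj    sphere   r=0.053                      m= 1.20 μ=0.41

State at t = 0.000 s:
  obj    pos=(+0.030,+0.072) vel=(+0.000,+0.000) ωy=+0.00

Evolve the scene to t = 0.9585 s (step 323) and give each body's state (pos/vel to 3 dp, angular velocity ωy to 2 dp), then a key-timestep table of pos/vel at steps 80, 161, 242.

State at t = 0.9585 s:
  obj    pos=(+0.910,-0.342) vel=(+1.836,-0.864) ωy=+38.28

Key-timestep trajectory:
   step    t(s)  obj.x    obj.z    obj.vx   obj.vz 
     80  0.2374   +0.084  +0.047  +0.455  -0.214
    161  0.4777   +0.249  -0.031  +0.915  -0.431
    242  0.7181   +0.524  -0.160  +1.375  -0.647


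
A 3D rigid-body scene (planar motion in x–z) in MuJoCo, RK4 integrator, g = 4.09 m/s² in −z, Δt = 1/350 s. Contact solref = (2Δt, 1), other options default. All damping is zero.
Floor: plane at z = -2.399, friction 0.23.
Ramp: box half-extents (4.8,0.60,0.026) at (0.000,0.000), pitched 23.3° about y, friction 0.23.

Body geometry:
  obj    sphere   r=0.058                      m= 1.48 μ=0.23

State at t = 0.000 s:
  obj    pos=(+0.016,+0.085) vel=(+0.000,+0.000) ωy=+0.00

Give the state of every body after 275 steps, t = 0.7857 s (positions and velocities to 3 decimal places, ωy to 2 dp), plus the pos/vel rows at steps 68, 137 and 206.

State at t = 0.7857 s:
  obj    pos=(+0.344,-0.056) vel=(+0.834,-0.359) ωy=+15.65

Key-timestep trajectory:
   step    t(s)  obj.x    obj.z    obj.vx   obj.vz 
     68  0.1943   +0.036  +0.076  +0.206  -0.089
    137  0.3914   +0.097  +0.050  +0.415  -0.179
    206  0.5886   +0.200  +0.005  +0.625  -0.269


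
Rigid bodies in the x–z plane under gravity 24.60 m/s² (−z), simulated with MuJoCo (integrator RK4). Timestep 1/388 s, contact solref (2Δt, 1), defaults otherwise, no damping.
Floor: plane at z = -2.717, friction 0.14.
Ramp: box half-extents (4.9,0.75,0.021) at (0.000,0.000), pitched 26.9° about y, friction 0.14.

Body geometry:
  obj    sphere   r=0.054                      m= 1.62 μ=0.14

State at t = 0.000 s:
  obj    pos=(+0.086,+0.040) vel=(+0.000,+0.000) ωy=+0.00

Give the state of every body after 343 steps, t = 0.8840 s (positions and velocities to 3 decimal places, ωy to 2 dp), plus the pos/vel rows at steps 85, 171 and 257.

State at t = 0.8840 s:
  obj    pos=(+2.897,-1.386) vel=(+6.355,-3.229) ωy=+125.46

Key-timestep trajectory:
   step    t(s)  obj.x    obj.z    obj.vx   obj.vz 
     85  0.2191   +0.259  -0.047  +1.572  -0.816
    171  0.4407   +0.786  -0.314  +3.176  -1.593
    257  0.6624   +1.665  -0.761  +4.769  -2.400


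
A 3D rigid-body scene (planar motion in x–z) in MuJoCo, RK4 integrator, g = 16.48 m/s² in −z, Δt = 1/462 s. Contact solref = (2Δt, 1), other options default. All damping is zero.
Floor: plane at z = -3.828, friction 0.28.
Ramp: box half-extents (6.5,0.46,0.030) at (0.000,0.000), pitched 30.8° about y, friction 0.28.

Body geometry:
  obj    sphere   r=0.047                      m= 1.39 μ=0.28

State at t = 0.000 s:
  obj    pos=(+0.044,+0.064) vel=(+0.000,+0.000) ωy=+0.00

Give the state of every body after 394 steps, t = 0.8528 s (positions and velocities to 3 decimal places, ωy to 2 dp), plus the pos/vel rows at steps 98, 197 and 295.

State at t = 0.8528 s:
  obj    pos=(+1.927,-1.059) vel=(+4.415,-2.632) ωy=+109.36

Key-timestep trajectory:
   step    t(s)  obj.x    obj.z    obj.vx   obj.vz 
     98  0.2121   +0.160  -0.006  +1.098  -0.655
    197  0.4264   +0.515  -0.217  +2.208  -1.316
    295  0.6385   +1.099  -0.566  +3.306  -1.971


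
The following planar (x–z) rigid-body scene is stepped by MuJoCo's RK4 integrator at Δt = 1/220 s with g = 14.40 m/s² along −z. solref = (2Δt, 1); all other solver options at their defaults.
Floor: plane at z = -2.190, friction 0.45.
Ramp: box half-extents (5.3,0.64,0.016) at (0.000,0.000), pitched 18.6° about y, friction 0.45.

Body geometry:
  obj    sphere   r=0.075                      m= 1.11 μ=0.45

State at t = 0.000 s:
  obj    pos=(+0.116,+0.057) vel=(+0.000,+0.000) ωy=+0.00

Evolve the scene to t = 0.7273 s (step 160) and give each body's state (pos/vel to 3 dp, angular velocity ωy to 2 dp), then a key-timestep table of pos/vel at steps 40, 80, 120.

State at t = 0.7273 s:
  obj    pos=(+0.938,-0.220) vel=(+2.261,-0.761) ωy=+31.81

Key-timestep trajectory:
   step    t(s)  obj.x    obj.z    obj.vx   obj.vz 
     40  0.1818   +0.167  +0.040  +0.565  -0.190
     80  0.3636   +0.322  -0.012  +1.131  -0.381
    120  0.5455   +0.579  -0.099  +1.696  -0.571


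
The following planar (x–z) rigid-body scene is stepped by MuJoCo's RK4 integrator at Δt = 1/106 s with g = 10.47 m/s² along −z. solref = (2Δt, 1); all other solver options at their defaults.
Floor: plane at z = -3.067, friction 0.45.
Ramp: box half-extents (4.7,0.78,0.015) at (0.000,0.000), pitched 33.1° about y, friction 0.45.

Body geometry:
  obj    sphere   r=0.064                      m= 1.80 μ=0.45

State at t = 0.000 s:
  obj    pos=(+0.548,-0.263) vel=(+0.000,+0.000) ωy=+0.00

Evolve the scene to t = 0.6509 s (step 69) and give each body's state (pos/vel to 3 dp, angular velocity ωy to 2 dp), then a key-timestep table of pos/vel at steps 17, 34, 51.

State at t = 0.6509 s:
  obj    pos=(+1.273,-0.736) vel=(+2.227,-1.452) ωy=+41.52

Key-timestep trajectory:
   step    t(s)  obj.x    obj.z    obj.vx   obj.vz 
     17  0.1604   +0.592  -0.292  +0.549  -0.358
     34  0.3208   +0.724  -0.378  +1.098  -0.716
     51  0.4811   +0.944  -0.521  +1.646  -1.073


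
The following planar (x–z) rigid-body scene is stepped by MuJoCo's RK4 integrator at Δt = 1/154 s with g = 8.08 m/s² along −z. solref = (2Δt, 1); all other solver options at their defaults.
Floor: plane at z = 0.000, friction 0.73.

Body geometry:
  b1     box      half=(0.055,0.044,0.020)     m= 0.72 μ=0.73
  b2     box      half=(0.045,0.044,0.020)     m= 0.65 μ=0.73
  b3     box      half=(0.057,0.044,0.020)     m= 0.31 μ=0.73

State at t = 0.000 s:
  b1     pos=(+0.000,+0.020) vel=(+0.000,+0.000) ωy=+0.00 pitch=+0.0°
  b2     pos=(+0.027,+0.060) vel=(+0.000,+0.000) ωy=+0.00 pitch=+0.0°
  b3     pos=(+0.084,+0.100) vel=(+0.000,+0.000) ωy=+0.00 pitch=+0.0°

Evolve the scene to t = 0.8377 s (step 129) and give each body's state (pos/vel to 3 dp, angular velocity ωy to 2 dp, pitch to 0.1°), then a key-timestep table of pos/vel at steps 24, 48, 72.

State at t = 0.8377 s:
  b1     pos=(+0.000,+0.020) vel=(+0.000,+0.000) ωy=+0.00 pitch=+0.0°
  b2     pos=(+0.027,+0.060) vel=(+0.000,+0.000) ωy=+0.00 pitch=+0.0°
  b3     pos=(+0.194,+0.020) vel=(+0.000,+0.000) ωy=+0.00 pitch=+180.0°

Key-timestep trajectory:
   step    t(s)  b1.x    b1.z    b1.vx   b1.vz   b2.x    b2.z    b2.vx   b2.vz   b3.x    b3.z    b3.vx   b3.vz 
     24  0.1558   +0.000  +0.020  +0.000  +0.000   +0.027  +0.060  +0.000  +0.000   +0.095  +0.085  +0.113  -0.289
     48  0.3117   +0.000  +0.020  +0.000  +0.000   +0.027  +0.060  +0.000  +0.000   +0.130  +0.060  +0.235  +0.018
     72  0.4675   +0.000  +0.020  +0.000  +0.000   +0.027  +0.060  +0.000  +0.000   +0.174  +0.045  +0.379  -0.317


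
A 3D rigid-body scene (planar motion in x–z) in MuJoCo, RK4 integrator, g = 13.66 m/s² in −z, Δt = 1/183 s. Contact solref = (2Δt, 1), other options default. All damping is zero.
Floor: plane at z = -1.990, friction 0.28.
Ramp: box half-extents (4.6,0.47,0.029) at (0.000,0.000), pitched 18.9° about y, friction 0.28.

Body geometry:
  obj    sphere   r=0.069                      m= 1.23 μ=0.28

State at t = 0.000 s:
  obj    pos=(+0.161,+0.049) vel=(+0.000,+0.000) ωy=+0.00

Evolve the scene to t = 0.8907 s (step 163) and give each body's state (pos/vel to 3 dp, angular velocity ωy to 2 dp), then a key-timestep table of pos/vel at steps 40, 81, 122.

State at t = 0.8907 s:
  obj    pos=(+1.347,-0.358) vel=(+2.663,-0.912) ωy=+40.79

Key-timestep trajectory:
   step    t(s)  obj.x    obj.z    obj.vx   obj.vz 
     40  0.2186   +0.232  +0.024  +0.654  -0.224
     81  0.4426   +0.454  -0.052  +1.324  -0.453
    122  0.6667   +0.825  -0.179  +1.993  -0.683


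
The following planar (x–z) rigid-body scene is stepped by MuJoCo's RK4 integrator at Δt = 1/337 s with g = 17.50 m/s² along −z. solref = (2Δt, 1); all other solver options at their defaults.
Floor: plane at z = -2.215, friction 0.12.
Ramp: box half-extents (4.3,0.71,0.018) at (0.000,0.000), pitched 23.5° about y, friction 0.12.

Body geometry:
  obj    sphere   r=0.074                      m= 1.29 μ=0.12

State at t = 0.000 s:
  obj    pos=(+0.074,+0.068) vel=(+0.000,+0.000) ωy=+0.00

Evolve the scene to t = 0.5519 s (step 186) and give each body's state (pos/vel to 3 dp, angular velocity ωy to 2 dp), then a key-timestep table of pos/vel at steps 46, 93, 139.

State at t = 0.5519 s:
  obj    pos=(+0.780,-0.239) vel=(+2.559,-1.108) ωy=+35.89

Key-timestep trajectory:
   step    t(s)  obj.x    obj.z    obj.vx   obj.vz 
     46  0.1365   +0.117  +0.049  +0.635  -0.270
     93  0.2760   +0.251  -0.009  +1.282  -0.548
    139  0.4125   +0.468  -0.103  +1.908  -0.843


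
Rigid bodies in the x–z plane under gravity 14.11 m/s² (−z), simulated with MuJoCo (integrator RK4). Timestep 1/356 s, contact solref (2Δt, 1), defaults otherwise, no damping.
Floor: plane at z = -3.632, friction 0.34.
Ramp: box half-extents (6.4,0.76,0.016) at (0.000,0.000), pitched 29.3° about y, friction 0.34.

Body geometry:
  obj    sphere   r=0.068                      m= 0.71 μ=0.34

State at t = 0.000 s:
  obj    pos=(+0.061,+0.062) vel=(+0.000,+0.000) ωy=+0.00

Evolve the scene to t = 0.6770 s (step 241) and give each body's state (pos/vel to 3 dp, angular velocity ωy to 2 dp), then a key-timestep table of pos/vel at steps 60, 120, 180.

State at t = 0.6770 s:
  obj    pos=(+1.047,-0.491) vel=(+2.912,-1.634) ωy=+49.10

Key-timestep trajectory:
   step    t(s)  obj.x    obj.z    obj.vx   obj.vz 
     60  0.1685   +0.122  +0.028  +0.725  -0.407
    120  0.3371   +0.305  -0.075  +1.450  -0.814
    180  0.5056   +0.611  -0.247  +2.175  -1.221


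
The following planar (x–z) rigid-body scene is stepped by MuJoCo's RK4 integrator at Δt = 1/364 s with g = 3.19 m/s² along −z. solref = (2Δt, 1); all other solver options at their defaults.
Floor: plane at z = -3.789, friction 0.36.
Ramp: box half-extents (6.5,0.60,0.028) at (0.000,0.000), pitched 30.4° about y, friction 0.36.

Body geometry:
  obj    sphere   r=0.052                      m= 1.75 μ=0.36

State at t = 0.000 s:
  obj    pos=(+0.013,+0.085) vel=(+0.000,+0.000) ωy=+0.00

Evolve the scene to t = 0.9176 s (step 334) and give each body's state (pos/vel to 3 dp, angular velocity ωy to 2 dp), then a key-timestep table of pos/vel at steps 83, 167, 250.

State at t = 0.9176 s:
  obj    pos=(+0.432,-0.161) vel=(+0.913,-0.535) ωy=+20.34

Key-timestep trajectory:
   step    t(s)  obj.x    obj.z    obj.vx   obj.vz 
     83  0.2280   +0.039  +0.070  +0.227  -0.133
    167  0.4588   +0.118  +0.024  +0.456  -0.268
    250  0.6868   +0.248  -0.053  +0.683  -0.401


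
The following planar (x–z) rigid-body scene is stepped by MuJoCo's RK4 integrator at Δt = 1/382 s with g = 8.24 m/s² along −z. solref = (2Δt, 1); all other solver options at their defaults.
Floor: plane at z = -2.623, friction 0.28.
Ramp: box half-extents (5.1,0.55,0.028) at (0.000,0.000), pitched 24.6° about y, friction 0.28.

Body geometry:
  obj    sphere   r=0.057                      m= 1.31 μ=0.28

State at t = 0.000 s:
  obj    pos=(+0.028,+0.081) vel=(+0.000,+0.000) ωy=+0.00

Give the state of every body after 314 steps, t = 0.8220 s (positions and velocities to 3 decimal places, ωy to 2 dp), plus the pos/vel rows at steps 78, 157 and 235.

State at t = 0.8220 s:
  obj    pos=(+0.781,-0.264) vel=(+1.831,-0.838) ωy=+35.33

Key-timestep trajectory:
   step    t(s)  obj.x    obj.z    obj.vx   obj.vz 
     78  0.2042   +0.074  +0.059  +0.455  -0.208
    157  0.4110   +0.216  -0.005  +0.916  -0.419
    235  0.6152   +0.450  -0.112  +1.371  -0.627


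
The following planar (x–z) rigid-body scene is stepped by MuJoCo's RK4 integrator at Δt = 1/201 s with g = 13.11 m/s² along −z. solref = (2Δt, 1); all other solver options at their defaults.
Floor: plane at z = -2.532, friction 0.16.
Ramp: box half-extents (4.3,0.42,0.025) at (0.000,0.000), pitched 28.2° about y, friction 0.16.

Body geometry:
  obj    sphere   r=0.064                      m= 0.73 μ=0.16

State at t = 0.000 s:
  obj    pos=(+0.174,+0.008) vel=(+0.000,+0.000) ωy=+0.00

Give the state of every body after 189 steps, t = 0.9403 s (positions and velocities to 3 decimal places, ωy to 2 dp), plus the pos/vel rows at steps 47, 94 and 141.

State at t = 0.9403 s:
  obj    pos=(+1.898,-0.917) vel=(+3.667,-1.966) ωy=+64.99

Key-timestep trajectory:
   step    t(s)  obj.x    obj.z    obj.vx   obj.vz 
     47  0.2338   +0.281  -0.050  +0.912  -0.489
     94  0.4677   +0.601  -0.221  +1.824  -0.978
    141  0.7015   +1.134  -0.507  +2.736  -1.467


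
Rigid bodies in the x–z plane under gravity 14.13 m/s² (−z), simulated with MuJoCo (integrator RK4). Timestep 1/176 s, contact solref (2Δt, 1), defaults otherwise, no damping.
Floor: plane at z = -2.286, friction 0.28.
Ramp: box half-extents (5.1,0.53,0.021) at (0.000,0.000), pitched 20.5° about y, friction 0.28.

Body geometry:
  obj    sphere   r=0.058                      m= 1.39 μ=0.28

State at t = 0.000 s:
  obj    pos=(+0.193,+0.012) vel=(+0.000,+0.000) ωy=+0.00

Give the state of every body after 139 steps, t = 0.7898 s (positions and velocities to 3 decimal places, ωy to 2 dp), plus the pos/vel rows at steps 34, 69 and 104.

State at t = 0.7898 s:
  obj    pos=(+1.226,-0.374) vel=(+2.615,-0.978) ωy=+48.12

Key-timestep trajectory:
   step    t(s)  obj.x    obj.z    obj.vx   obj.vz 
     34  0.1932   +0.255  -0.011  +0.640  -0.239
     69  0.3920   +0.448  -0.083  +1.298  -0.485
    104  0.5909   +0.771  -0.204  +1.956  -0.732
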